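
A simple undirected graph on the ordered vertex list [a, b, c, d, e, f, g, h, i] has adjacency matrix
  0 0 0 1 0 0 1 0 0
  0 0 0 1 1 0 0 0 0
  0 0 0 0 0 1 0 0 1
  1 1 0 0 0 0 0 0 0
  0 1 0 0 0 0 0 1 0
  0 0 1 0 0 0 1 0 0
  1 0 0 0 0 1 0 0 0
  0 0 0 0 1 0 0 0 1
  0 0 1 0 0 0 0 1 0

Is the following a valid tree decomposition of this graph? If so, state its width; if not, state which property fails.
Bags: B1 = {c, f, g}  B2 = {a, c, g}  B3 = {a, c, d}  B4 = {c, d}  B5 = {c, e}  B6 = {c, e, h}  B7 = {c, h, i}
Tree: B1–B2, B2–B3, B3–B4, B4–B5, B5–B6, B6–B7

No — vertex b appears in no bag.

A tree decomposition must satisfy three properties: every vertex lies in some bag; for every edge, both endpoints lie together in some bag; and for every vertex, the bags containing it form a connected subtree. Here vertex b appears in no bag, so the decomposition is invalid.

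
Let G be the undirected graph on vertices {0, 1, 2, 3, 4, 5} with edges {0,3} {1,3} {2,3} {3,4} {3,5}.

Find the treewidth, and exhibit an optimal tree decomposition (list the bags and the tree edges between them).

Treewidth 1.
One such decomposition:
Bags: B1 = {3, 4}  B2 = {3, 5}  B3 = {0, 3}  B4 = {1, 3}  B5 = {2, 3}
Tree: B1–B2, B2–B3, B3–B4, B1–B5

Each bag holds 2 vertices, so the decomposition has width 1, which upper-bounds the treewidth. G has an edge, so its treewidth is at least 1. Hence tw(G) = 1 exactly.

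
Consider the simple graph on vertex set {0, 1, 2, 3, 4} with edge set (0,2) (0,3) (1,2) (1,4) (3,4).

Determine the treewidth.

A width-2 tree decomposition is:
Bags: B1 = {0, 1, 2}  B2 = {0, 1, 3}  B3 = {1, 3, 4}
Tree: B1–B2, B2–B3
Every bag has size at most 3, so the width is 3 − 1 = 2 and tw(G) ≤ 2. The edges 1–2–0–3–4–1 form a cycle, so G is not a tree and its treewidth is at least 2. The upper and lower bounds meet at 2, so that is the treewidth.

2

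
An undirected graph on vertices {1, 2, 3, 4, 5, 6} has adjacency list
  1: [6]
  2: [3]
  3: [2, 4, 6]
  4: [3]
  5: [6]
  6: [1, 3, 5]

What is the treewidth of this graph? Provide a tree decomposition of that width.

Treewidth 1.
Bags: B1 = {1, 6}  B2 = {3, 6}  B3 = {3, 4}  B4 = {2, 3}  B5 = {5, 6}
Tree: B1–B2, B2–B3, B3–B4, B1–B5

Each bag holds 2 vertices, so the decomposition has width 1, which upper-bounds the treewidth. Any graph with an edge has treewidth ≥ 1, and G has the edge 1–6. Hence tw(G) = 1 exactly.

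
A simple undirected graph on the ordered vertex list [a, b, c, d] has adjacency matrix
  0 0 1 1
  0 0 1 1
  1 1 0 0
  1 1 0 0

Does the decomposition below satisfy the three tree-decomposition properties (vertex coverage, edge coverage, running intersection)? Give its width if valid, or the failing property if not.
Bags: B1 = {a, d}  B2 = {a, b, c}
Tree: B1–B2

A tree decomposition must satisfy three properties: every vertex lies in some bag; for every edge, both endpoints lie together in some bag; and for every vertex, the bags containing it form a connected subtree. Here edge (b,d) lies in no bag, so the decomposition is invalid.

No — edge (b,d) lies in no bag.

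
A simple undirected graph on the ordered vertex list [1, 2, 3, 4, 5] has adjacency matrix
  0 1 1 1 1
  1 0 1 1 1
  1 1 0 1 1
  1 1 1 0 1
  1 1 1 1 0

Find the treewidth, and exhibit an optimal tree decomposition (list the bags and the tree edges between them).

With just one bag of size 5, the width is 5 − 1 = 4, so tw(G) ≤ 4. On the other hand G contains the 5-clique {1, 2, 3, 4, 5}. A clique must lie in a single bag of any decomposition, so no decomposition can have width below 4. The upper and lower bounds meet at 4, so that is the treewidth.

Treewidth 4.
One optimal decomposition is:
Bags: B1 = {1, 2, 3, 4, 5}
Tree: (single bag)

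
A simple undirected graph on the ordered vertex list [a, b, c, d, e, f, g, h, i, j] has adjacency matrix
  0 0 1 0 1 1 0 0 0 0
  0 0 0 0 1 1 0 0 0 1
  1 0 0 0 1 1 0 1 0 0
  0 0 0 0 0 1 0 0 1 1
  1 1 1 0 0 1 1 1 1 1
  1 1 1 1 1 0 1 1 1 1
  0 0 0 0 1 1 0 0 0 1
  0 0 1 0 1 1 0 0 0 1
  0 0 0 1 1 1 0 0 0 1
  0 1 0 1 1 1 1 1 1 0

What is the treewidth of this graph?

3

A width-3 tree decomposition is:
Bags: B1 = {c, e, f, h}  B2 = {a, c, e, f}  B3 = {e, f, h, j}  B4 = {e, f, i, j}  B5 = {d, f, i, j}  B6 = {b, e, f, j}  B7 = {e, f, g, j}
Tree: B1–B2, B1–B3, B3–B4, B4–B5, B3–B6, B3–B7
The largest bag has 4 vertices, giving width 3; this decomposition certifies tw(G) ≤ 3. On the other hand G contains the 4-clique {d, f, i, j}. A clique must lie in a single bag of any decomposition, so no decomposition can have width below 3. Combining the bounds, tw(G) = 3.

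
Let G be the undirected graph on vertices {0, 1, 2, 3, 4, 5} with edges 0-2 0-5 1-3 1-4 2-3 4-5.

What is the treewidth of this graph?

A width-2 tree decomposition is:
Bags: B1 = {1, 4, 5}  B2 = {1, 3, 5}  B3 = {2, 3, 5}  B4 = {0, 2, 5}
Tree: B1–B2, B2–B3, B3–B4
Each bag holds 3 vertices, so the decomposition has width 2, which upper-bounds the treewidth. For the lower bound, G contains the cycle 5–4–1–3–2–0–5, so G is not a forest; only forests have treewidth ≤ 1, hence tw(G) ≥ 2. The upper and lower bounds meet at 2, so that is the treewidth.

2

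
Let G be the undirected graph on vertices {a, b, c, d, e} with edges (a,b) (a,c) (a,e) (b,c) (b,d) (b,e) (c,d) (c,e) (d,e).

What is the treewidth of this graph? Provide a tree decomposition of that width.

Treewidth 3.
Bags: B1 = {a, b, c, e}  B2 = {b, c, d, e}
Tree: B1–B2

Every bag has size at most 4, so the width is 4 − 1 = 3 and tw(G) ≤ 3. For the lower bound, the 4 vertices {b, c, d, e} are pairwise adjacent, and any tree decomposition puts a clique entirely inside one bag — forcing width ≥ 3. Hence tw(G) = 3 exactly.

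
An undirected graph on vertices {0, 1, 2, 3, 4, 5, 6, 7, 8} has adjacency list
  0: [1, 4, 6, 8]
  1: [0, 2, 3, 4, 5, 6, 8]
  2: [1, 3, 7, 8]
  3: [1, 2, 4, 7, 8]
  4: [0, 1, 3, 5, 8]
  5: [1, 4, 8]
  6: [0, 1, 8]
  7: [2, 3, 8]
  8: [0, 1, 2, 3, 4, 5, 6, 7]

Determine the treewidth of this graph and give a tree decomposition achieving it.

Every bag has size at most 4, so the width is 4 − 1 = 3 and tw(G) ≤ 3. Conversely, {1, 2, 3, 8} is a clique of size 4, and the vertices of any clique must share a bag in every tree decomposition; so some bag has ≥ 4 vertices and tw(G) ≥ 3. Therefore the treewidth is 3.

Treewidth 3.
One optimal decomposition is:
Bags: B1 = {1, 2, 3, 8}  B2 = {1, 3, 4, 8}  B3 = {2, 3, 7, 8}  B4 = {0, 1, 4, 8}  B5 = {0, 1, 6, 8}  B6 = {1, 4, 5, 8}
Tree: B1–B2, B1–B3, B2–B4, B4–B5, B4–B6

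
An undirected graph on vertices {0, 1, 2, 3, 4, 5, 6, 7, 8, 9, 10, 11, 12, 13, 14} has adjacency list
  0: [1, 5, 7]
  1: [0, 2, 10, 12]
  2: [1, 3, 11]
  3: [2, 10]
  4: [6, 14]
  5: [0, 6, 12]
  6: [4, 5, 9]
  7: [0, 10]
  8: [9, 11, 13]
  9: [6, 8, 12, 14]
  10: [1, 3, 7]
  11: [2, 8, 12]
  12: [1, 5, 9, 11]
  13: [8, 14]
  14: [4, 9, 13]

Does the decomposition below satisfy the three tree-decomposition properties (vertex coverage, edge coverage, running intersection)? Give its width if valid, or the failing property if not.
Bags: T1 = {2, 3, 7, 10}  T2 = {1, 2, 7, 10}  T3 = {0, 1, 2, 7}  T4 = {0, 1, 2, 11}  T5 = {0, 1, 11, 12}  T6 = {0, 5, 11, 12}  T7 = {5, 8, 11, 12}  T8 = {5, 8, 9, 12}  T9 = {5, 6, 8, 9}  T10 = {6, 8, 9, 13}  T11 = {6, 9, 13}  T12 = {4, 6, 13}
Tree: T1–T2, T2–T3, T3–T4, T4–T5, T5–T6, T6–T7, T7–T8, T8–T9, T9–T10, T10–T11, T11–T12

A tree decomposition must satisfy three properties: every vertex lies in some bag; for every edge, both endpoints lie together in some bag; and for every vertex, the bags containing it form a connected subtree. Here vertex 14 appears in no bag, so the decomposition is invalid.

No — vertex 14 appears in no bag.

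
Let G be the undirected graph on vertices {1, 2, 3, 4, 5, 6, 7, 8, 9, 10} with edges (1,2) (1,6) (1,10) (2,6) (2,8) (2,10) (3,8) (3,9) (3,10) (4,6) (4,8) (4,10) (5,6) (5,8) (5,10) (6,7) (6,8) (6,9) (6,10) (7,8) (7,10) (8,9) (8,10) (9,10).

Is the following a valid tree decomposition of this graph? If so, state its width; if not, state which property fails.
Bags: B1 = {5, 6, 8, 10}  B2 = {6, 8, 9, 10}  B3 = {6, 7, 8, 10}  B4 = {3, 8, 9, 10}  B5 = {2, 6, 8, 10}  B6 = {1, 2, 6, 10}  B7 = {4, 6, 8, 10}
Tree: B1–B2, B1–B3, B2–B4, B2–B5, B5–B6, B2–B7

Vertex coverage: the bags together contain {1, 2, 3, 4, 5, 6, 7, 8, 9, 10}, the full vertex set. Edge coverage: each edge of G has both endpoints in at least one bag. Running intersection: for every vertex, the bags containing it form a connected subtree. All three properties hold, so this is a valid tree decomposition of width max|bag| − 1 = 3, and hence tw(G) ≤ 3.

Yes; width 3.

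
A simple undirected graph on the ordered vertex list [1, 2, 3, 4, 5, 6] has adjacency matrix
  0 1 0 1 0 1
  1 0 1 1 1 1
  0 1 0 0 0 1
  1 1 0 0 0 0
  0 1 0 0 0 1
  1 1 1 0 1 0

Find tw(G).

A width-2 tree decomposition is:
Bags: B1 = {1, 2, 6}  B2 = {2, 3, 6}  B3 = {1, 2, 4}  B4 = {2, 5, 6}
Tree: B1–B2, B1–B3, B2–B4
Each bag holds 3 vertices, so the decomposition has width 2, which upper-bounds the treewidth. Conversely, {1, 2, 4} is a clique of size 3, and the vertices of any clique must share a bag in every tree decomposition; so some bag has ≥ 3 vertices and tw(G) ≥ 2. Combining the bounds, tw(G) = 2.

2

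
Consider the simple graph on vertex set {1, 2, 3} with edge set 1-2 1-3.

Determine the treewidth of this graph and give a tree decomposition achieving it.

Each bag holds 2 vertices, so the decomposition has width 1, which upper-bounds the treewidth. Any graph with an edge has treewidth ≥ 1, and G has the edge 1–3. The upper and lower bounds meet at 1, so that is the treewidth.

Treewidth 1.
One optimal decomposition is:
Bags: B1 = {1, 3}  B2 = {1, 2}
Tree: B1–B2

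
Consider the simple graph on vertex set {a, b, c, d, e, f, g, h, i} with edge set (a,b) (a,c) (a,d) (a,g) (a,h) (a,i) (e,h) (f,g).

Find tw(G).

A width-1 tree decomposition is:
Bags: B1 = {a, g}  B2 = {a, b}  B3 = {a, h}  B4 = {a, c}  B5 = {f, g}  B6 = {a, d}  B7 = {a, i}  B8 = {e, h}
Tree: B1–B2, B1–B3, B3–B4, B1–B5, B1–B6, B6–B7, B3–B8
Every bag has size at most 2, so the width is 2 − 1 = 1 and tw(G) ≤ 1. Since G has at least one edge (e.g. a–g), it is not an edgeless graph, so tw(G) ≥ 1. Combining the bounds, tw(G) = 1.

1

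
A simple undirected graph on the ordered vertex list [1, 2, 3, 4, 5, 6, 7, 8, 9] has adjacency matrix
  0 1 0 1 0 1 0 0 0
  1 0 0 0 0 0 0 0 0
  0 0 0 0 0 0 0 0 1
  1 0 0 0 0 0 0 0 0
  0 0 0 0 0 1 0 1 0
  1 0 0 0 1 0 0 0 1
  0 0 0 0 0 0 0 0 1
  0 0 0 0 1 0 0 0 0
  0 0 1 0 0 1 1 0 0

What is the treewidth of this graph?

1

A width-1 tree decomposition is:
Bags: B1 = {1, 6}  B2 = {1, 2}  B3 = {5, 6}  B4 = {6, 9}  B5 = {1, 4}  B6 = {3, 9}  B7 = {5, 8}  B8 = {7, 9}
Tree: B1–B2, B1–B3, B1–B4, B1–B5, B4–B6, B3–B7, B6–B8
The largest bag has 2 vertices, giving width 1; this decomposition certifies tw(G) ≤ 1. G has an edge, so its treewidth is at least 1. Therefore the treewidth is 1.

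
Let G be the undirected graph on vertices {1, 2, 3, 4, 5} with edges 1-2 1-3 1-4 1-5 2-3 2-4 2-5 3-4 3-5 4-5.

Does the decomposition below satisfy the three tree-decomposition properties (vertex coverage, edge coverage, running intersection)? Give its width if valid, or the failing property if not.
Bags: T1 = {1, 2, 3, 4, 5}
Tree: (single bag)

Vertex coverage: the bags together contain {1, 2, 3, 4, 5}, the full vertex set. Edge coverage: each edge of G has both endpoints in at least one bag. Running intersection: for every vertex, the bags containing it form a connected subtree. All three properties hold, so this is a valid tree decomposition of width max|bag| − 1 = 4, and hence tw(G) ≤ 4.

Yes; width 4.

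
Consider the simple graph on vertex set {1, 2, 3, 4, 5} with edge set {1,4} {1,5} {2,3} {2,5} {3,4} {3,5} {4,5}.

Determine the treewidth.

2

A width-2 tree decomposition is:
Bags: B1 = {3, 4, 5}  B2 = {1, 4, 5}  B3 = {2, 3, 5}
Tree: B1–B2, B1–B3
Every bag has size at most 3, so the width is 3 − 1 = 2 and tw(G) ≤ 2. For the lower bound, the 3 vertices {1, 4, 5} are pairwise adjacent, and any tree decomposition puts a clique entirely inside one bag — forcing width ≥ 2. Therefore the treewidth is 2.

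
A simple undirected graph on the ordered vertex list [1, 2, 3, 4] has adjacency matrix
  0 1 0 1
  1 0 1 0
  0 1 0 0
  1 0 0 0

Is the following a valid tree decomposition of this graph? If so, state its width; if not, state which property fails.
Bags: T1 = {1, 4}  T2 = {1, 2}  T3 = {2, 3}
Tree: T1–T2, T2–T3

Checking the three conditions: (i) the bags cover all of {1, 2, 3, 4}; (ii) for each edge, some bag contains both endpoints; (iii) the bags containing any fixed vertex form a subtree. All hold, so the decomposition is valid with width 2 − 1 = 1.

Yes; width 1.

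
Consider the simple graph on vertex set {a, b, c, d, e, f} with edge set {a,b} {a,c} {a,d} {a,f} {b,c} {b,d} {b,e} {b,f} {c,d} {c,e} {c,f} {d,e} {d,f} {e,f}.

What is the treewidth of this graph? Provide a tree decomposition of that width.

Every bag has size at most 5, so the width is 5 − 1 = 4 and tw(G) ≤ 4. On the other hand G contains the 5-clique {b, c, d, e, f}. A clique must lie in a single bag of any decomposition, so no decomposition can have width below 4. Combining the bounds, tw(G) = 4.

Treewidth 4.
One optimal decomposition is:
Bags: B1 = {a, b, c, d, f}  B2 = {b, c, d, e, f}
Tree: B1–B2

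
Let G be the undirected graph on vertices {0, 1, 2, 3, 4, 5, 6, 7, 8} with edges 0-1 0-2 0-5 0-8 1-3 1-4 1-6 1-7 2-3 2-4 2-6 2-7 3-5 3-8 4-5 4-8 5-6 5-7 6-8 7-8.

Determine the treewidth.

A width-4 tree decomposition is:
Bags: B1 = {1, 2, 5, 7, 8}  B2 = {1, 2, 4, 5, 8}  B3 = {1, 2, 5, 6, 8}  B4 = {0, 1, 2, 5, 8}  B5 = {1, 2, 3, 5, 8}
Tree: B1–B2, B2–B3, B3–B4, B4–B5
The largest bag has 5 vertices, giving width 4; this decomposition certifies tw(G) ≤ 4. For the lower bound: the 5 vertex sets {2,7}, {1,4}, {5,6}, {8}, {0} are disjoint, each induces a connected subgraph, and every pair is joined by at least one edge of G. Contracting each set to a single vertex therefore yields K_{5} as a minor, and since treewidth is minor-monotone, tw(G) ≥ tw(K_{5}) = 4. The upper and lower bounds meet at 4, so that is the treewidth.

4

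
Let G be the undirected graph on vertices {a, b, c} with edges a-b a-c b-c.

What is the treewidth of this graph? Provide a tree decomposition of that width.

With just one bag of size 3, the width is 3 − 1 = 2, so tw(G) ≤ 2. Conversely, {a, b, c} is a clique of size 3, and the vertices of any clique must share a bag in every tree decomposition; so some bag has ≥ 3 vertices and tw(G) ≥ 2. Hence tw(G) = 2 exactly.

Treewidth 2.
One such decomposition:
Bags: B1 = {a, b, c}
Tree: (single bag)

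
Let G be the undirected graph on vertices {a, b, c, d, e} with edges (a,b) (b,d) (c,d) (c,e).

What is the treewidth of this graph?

1

A width-1 tree decomposition is:
Bags: B1 = {a, b}  B2 = {b, d}  B3 = {c, d}  B4 = {c, e}
Tree: B1–B2, B2–B3, B3–B4
Every bag has size at most 2, so the width is 2 − 1 = 1 and tw(G) ≤ 1. Any graph with an edge has treewidth ≥ 1, and G has the edge a–b. Hence tw(G) = 1 exactly.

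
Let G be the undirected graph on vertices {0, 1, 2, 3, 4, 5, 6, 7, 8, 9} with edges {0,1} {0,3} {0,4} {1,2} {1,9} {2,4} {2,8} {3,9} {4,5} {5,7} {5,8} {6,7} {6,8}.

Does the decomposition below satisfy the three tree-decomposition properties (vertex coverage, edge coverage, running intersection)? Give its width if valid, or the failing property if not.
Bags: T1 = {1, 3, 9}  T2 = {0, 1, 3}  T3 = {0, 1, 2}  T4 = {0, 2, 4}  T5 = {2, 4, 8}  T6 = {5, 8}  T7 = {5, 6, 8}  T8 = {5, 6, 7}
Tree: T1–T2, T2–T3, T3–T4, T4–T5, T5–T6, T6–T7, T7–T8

No — edge (4,5) lies in no bag.

A tree decomposition must satisfy three properties: every vertex lies in some bag; for every edge, both endpoints lie together in some bag; and for every vertex, the bags containing it form a connected subtree. Here edge (4,5) lies in no bag, so the decomposition is invalid.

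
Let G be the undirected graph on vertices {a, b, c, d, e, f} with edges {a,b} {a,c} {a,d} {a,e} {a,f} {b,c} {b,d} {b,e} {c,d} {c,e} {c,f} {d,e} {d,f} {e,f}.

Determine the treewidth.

A width-4 tree decomposition is:
Bags: B1 = {a, c, d, e, f}  B2 = {a, b, c, d, e}
Tree: B1–B2
Every bag has size at most 5, so the width is 5 − 1 = 4 and tw(G) ≤ 4. For the lower bound, the 5 vertices {a, c, d, e, f} are pairwise adjacent, and any tree decomposition puts a clique entirely inside one bag — forcing width ≥ 4. The upper and lower bounds meet at 4, so that is the treewidth.

4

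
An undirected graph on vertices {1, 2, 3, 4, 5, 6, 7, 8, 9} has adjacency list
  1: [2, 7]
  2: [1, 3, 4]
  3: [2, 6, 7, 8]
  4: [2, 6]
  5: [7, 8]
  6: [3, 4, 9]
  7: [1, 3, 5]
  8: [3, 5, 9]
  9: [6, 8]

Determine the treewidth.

3

A width-3 tree decomposition is:
Bags: B1 = {2, 4, 6, 9}  B2 = {2, 3, 6, 9}  B3 = {2, 3, 8, 9}  B4 = {1, 2, 3, 8}  B5 = {1, 3, 7, 8}  B6 = {1, 5, 7, 8}
Tree: B1–B2, B2–B3, B3–B4, B4–B5, B5–B6
Every bag has size at most 4, so the width is 4 − 1 = 3 and tw(G) ≤ 3. For the lower bound: the 4 vertex sets {4,6,9}, {2}, {3}, {1,5,7,8} are disjoint, each induces a connected subgraph, and every pair is joined by at least one edge of G. Contracting each set to a single vertex therefore yields K_{4} as a minor, and since treewidth is minor-monotone, tw(G) ≥ tw(K_{4}) = 3. Combining the bounds, tw(G) = 3.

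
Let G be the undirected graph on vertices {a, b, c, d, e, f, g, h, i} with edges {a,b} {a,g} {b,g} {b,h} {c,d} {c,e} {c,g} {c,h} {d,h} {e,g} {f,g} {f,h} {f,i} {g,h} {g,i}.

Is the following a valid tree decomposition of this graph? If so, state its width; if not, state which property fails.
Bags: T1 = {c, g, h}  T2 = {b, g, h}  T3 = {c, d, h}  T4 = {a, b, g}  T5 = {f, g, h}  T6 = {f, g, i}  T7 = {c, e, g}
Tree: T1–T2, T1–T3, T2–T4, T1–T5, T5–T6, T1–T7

Checking the three conditions: (i) the bags cover all of {a, b, c, d, e, f, g, h, i}; (ii) for each edge, some bag contains both endpoints; (iii) the bags containing any fixed vertex form a subtree. All hold, so the decomposition is valid with width 3 − 1 = 2.

Yes; width 2.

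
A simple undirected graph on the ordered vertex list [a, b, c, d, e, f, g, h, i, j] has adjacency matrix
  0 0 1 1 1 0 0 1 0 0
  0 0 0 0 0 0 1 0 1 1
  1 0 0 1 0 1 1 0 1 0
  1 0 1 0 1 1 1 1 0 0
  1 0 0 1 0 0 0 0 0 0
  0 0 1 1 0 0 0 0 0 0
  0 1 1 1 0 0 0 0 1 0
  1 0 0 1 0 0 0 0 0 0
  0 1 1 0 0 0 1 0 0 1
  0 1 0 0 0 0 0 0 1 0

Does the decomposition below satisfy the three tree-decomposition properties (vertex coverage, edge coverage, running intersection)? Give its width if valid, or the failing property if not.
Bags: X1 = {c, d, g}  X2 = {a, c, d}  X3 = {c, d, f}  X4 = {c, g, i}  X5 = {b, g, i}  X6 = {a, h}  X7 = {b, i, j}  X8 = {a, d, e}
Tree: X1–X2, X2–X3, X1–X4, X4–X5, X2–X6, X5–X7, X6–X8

No — edge (d,h) lies in no bag.

A tree decomposition must satisfy three properties: every vertex lies in some bag; for every edge, both endpoints lie together in some bag; and for every vertex, the bags containing it form a connected subtree. Here edge (d,h) lies in no bag, so the decomposition is invalid.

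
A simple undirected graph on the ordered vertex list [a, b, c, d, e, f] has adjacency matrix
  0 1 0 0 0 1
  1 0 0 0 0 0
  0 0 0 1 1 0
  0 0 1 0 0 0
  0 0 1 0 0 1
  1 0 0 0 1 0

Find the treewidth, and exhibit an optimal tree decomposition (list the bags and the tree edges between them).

Every bag has size at most 2, so the width is 2 − 1 = 1 and tw(G) ≤ 1. Since G has at least one edge (e.g. d–c), it is not an edgeless graph, so tw(G) ≥ 1. Therefore the treewidth is 1.

Treewidth 1.
One such decomposition:
Bags: B1 = {c, d}  B2 = {c, e}  B3 = {e, f}  B4 = {a, f}  B5 = {a, b}
Tree: B1–B2, B2–B3, B3–B4, B4–B5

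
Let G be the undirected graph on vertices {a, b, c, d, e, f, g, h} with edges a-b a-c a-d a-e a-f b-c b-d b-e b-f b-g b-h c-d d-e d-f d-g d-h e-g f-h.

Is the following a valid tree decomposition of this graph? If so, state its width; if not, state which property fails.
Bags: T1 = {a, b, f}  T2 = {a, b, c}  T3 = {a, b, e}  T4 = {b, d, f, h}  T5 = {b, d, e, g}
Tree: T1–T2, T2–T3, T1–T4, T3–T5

A tree decomposition must satisfy three properties: every vertex lies in some bag; for every edge, both endpoints lie together in some bag; and for every vertex, the bags containing it form a connected subtree. Here edge (d,a) lies in no bag, so the decomposition is invalid.

No — edge (d,a) lies in no bag.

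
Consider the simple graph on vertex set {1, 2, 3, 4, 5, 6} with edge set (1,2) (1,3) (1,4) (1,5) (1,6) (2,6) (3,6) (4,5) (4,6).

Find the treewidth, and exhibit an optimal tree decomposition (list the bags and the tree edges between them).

Treewidth 2.
One optimal decomposition is:
Bags: B1 = {1, 2, 6}  B2 = {1, 4, 6}  B3 = {1, 3, 6}  B4 = {1, 4, 5}
Tree: B1–B2, B1–B3, B2–B4

Each bag holds 3 vertices, so the decomposition has width 2, which upper-bounds the treewidth. Conversely, {1, 4, 5} is a clique of size 3, and the vertices of any clique must share a bag in every tree decomposition; so some bag has ≥ 3 vertices and tw(G) ≥ 2. The upper and lower bounds meet at 2, so that is the treewidth.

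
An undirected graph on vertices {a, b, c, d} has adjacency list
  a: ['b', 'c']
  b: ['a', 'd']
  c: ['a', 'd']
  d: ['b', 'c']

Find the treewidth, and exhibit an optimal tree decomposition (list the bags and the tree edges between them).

Treewidth 2.
One optimal decomposition is:
Bags: B1 = {a, b, d}  B2 = {a, c, d}
Tree: B1–B2

Each bag holds 3 vertices, so the decomposition has width 2, which upper-bounds the treewidth. Since a–b–d–c–a is a cycle in G, G is not acyclic. Forests are exactly the graphs of treewidth ≤ 1, so tw(G) ≥ 2. Combining the bounds, tw(G) = 2.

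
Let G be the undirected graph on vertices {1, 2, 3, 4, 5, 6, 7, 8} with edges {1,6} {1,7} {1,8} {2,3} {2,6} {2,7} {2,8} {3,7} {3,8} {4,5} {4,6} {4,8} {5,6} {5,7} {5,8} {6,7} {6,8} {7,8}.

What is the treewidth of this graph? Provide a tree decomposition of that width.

Every bag has size at most 4, so the width is 4 − 1 = 3 and tw(G) ≤ 3. For the lower bound, the 4 vertices {2, 3, 7, 8} are pairwise adjacent, and any tree decomposition puts a clique entirely inside one bag — forcing width ≥ 3. Combining the bounds, tw(G) = 3.

Treewidth 3.
One such decomposition:
Bags: B1 = {1, 6, 7, 8}  B2 = {5, 6, 7, 8}  B3 = {2, 6, 7, 8}  B4 = {4, 5, 6, 8}  B5 = {2, 3, 7, 8}
Tree: B1–B2, B1–B3, B2–B4, B3–B5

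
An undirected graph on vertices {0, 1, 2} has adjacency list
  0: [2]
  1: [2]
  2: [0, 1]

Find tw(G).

A width-1 tree decomposition is:
Bags: B1 = {0, 2}  B2 = {1, 2}
Tree: B1–B2
Every bag has size at most 2, so the width is 2 − 1 = 1 and tw(G) ≤ 1. G has an edge, so its treewidth is at least 1. Hence tw(G) = 1 exactly.

1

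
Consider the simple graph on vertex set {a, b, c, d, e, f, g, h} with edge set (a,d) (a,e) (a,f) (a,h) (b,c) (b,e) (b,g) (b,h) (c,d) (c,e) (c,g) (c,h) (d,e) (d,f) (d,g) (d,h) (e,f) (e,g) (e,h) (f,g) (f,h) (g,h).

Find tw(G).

4

A width-4 tree decomposition is:
Bags: B1 = {b, c, e, g, h}  B2 = {c, d, e, g, h}  B3 = {d, e, f, g, h}  B4 = {a, d, e, f, h}
Tree: B1–B2, B2–B3, B3–B4
Each bag holds 5 vertices, so the decomposition has width 4, which upper-bounds the treewidth. On the other hand G contains the 5-clique {c, d, e, g, h}. A clique must lie in a single bag of any decomposition, so no decomposition can have width below 4. Combining the bounds, tw(G) = 4.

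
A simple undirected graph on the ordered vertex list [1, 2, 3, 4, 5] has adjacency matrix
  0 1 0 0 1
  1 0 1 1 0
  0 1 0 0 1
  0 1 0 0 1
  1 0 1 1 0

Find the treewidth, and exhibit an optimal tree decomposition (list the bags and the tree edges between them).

The largest bag has 3 vertices, giving width 2; this decomposition certifies tw(G) ≤ 2. For the lower bound, G contains the cycle 2–4–5–1–2, so G is not a forest; only forests have treewidth ≤ 1, hence tw(G) ≥ 2. The upper and lower bounds meet at 2, so that is the treewidth.

Treewidth 2.
Bags: B1 = {2, 4, 5}  B2 = {1, 2, 5}  B3 = {2, 3, 5}
Tree: B1–B2, B2–B3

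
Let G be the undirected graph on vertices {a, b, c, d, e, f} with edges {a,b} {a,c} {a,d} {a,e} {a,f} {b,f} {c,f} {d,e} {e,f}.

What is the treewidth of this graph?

2

A width-2 tree decomposition is:
Bags: B1 = {a, e, f}  B2 = {a, c, f}  B3 = {a, d, e}  B4 = {a, b, f}
Tree: B1–B2, B1–B3, B2–B4
Each bag holds 3 vertices, so the decomposition has width 2, which upper-bounds the treewidth. For the lower bound, the 3 vertices {a, d, e} are pairwise adjacent, and any tree decomposition puts a clique entirely inside one bag — forcing width ≥ 2. Hence tw(G) = 2 exactly.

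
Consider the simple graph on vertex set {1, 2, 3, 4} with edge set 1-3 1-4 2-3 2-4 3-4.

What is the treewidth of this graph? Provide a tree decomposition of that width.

Treewidth 2.
One such decomposition:
Bags: B1 = {1, 3, 4}  B2 = {2, 3, 4}
Tree: B1–B2

Each bag holds 3 vertices, so the decomposition has width 2, which upper-bounds the treewidth. Conversely, {1, 3, 4} is a clique of size 3, and the vertices of any clique must share a bag in every tree decomposition; so some bag has ≥ 3 vertices and tw(G) ≥ 2. The upper and lower bounds meet at 2, so that is the treewidth.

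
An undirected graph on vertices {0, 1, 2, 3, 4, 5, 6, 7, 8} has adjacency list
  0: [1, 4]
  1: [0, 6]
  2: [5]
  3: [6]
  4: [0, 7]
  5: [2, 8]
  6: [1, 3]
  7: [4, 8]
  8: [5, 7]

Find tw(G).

A width-1 tree decomposition is:
Bags: B1 = {3, 6}  B2 = {1, 6}  B3 = {0, 1}  B4 = {0, 4}  B5 = {4, 7}  B6 = {7, 8}  B7 = {5, 8}  B8 = {2, 5}
Tree: B1–B2, B2–B3, B3–B4, B4–B5, B5–B6, B6–B7, B7–B8
Each bag holds 2 vertices, so the decomposition has width 1, which upper-bounds the treewidth. Any graph with an edge has treewidth ≥ 1, and G has the edge 3–6. Combining the bounds, tw(G) = 1.

1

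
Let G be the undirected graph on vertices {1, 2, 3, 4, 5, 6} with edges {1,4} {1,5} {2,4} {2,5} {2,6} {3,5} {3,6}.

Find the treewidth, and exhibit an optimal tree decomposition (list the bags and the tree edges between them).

Each bag holds 3 vertices, so the decomposition has width 2, which upper-bounds the treewidth. The edges 4–1–5–2–4 form a cycle, so G is not a tree and its treewidth is at least 2. Hence tw(G) = 2 exactly.

Treewidth 2.
One optimal decomposition is:
Bags: B1 = {1, 2, 4}  B2 = {1, 2, 5}  B3 = {2, 5, 6}  B4 = {3, 5, 6}
Tree: B1–B2, B2–B3, B3–B4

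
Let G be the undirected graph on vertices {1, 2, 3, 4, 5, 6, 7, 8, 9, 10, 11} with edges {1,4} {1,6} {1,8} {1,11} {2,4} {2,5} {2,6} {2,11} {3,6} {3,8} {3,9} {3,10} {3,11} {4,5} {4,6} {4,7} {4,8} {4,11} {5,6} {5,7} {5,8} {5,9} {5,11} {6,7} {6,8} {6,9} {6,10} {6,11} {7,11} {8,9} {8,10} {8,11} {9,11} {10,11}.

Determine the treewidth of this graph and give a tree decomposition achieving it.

Treewidth 4.
Bags: B1 = {4, 5, 6, 8, 11}  B2 = {2, 4, 5, 6, 11}  B3 = {4, 5, 6, 7, 11}  B4 = {5, 6, 8, 9, 11}  B5 = {3, 6, 8, 9, 11}  B6 = {3, 6, 8, 10, 11}  B7 = {1, 4, 6, 8, 11}
Tree: B1–B2, B1–B3, B1–B4, B4–B5, B5–B6, B1–B7

Each bag holds 5 vertices, so the decomposition has width 4, which upper-bounds the treewidth. On the other hand G contains the 5-clique {1, 4, 6, 8, 11}. A clique must lie in a single bag of any decomposition, so no decomposition can have width below 4. The upper and lower bounds meet at 4, so that is the treewidth.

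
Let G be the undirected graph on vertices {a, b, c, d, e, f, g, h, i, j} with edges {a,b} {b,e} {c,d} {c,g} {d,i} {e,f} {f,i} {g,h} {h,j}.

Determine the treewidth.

A width-1 tree decomposition is:
Bags: B1 = {h, j}  B2 = {g, h}  B3 = {c, g}  B4 = {c, d}  B5 = {d, i}  B6 = {f, i}  B7 = {e, f}  B8 = {b, e}  B9 = {a, b}
Tree: B1–B2, B2–B3, B3–B4, B4–B5, B5–B6, B6–B7, B7–B8, B8–B9
Each bag holds 2 vertices, so the decomposition has width 1, which upper-bounds the treewidth. Any graph with an edge has treewidth ≥ 1, and G has the edge j–h. Therefore the treewidth is 1.

1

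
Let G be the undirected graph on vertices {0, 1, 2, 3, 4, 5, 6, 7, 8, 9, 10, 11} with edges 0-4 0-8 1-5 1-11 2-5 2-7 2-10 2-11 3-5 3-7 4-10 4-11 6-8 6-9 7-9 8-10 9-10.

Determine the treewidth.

3

A width-3 tree decomposition is:
Bags: B1 = {0, 4, 6, 8}  B2 = {4, 6, 8, 10}  B3 = {4, 6, 9, 10}  B4 = {4, 9, 10, 11}  B5 = {2, 9, 10, 11}  B6 = {2, 7, 9, 11}  B7 = {1, 2, 7, 11}  B8 = {1, 2, 5, 7}  B9 = {1, 3, 5, 7}
Tree: B1–B2, B2–B3, B3–B4, B4–B5, B5–B6, B6–B7, B7–B8, B8–B9
Each bag holds 4 vertices, so the decomposition has width 3, which upper-bounds the treewidth. For the lower bound: the 4 vertex sets {0,6,8}, {4}, {10}, {2,7,9,11} are disjoint, each induces a connected subgraph, and every pair is joined by at least one edge of G. Contracting each set to a single vertex therefore yields K_{4} as a minor, and since treewidth is minor-monotone, tw(G) ≥ tw(K_{4}) = 3. Therefore the treewidth is 3.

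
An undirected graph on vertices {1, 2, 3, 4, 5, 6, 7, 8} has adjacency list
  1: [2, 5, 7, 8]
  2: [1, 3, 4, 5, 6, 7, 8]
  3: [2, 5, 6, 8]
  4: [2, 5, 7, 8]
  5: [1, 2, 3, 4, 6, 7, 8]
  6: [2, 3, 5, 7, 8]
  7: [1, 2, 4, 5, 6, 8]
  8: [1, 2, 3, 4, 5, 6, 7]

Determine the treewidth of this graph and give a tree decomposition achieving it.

The largest bag has 5 vertices, giving width 4; this decomposition certifies tw(G) ≤ 4. Conversely, {2, 3, 5, 6, 8} is a clique of size 5, and the vertices of any clique must share a bag in every tree decomposition; so some bag has ≥ 5 vertices and tw(G) ≥ 4. The upper and lower bounds meet at 4, so that is the treewidth.

Treewidth 4.
Bags: B1 = {2, 5, 6, 7, 8}  B2 = {2, 4, 5, 7, 8}  B3 = {1, 2, 5, 7, 8}  B4 = {2, 3, 5, 6, 8}
Tree: B1–B2, B1–B3, B1–B4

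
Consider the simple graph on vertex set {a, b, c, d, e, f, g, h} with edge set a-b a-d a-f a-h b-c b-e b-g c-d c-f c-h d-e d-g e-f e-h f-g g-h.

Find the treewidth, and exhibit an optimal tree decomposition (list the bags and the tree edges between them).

The largest bag has 5 vertices, giving width 4; this decomposition certifies tw(G) ≤ 4. For the lower bound: the 5 vertex sets {f,g}, {a,d}, {e,h}, {c}, {b} are disjoint, each induces a connected subgraph, and every pair is joined by at least one edge of G. Contracting each set to a single vertex therefore yields K_{5} as a minor, and since treewidth is minor-monotone, tw(G) ≥ tw(K_{5}) = 4. Combining the bounds, tw(G) = 4.

Treewidth 4.
One such decomposition:
Bags: B1 = {a, c, e, f, g}  B2 = {a, c, d, e, g}  B3 = {a, c, e, g, h}  B4 = {a, b, c, e, g}
Tree: B1–B2, B2–B3, B3–B4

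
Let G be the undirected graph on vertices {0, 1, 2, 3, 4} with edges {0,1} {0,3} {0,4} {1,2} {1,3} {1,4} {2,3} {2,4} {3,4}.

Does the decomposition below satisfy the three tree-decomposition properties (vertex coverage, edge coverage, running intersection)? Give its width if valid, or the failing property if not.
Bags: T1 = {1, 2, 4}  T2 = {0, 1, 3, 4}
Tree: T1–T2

No — edge (3,2) lies in no bag.

A tree decomposition must satisfy three properties: every vertex lies in some bag; for every edge, both endpoints lie together in some bag; and for every vertex, the bags containing it form a connected subtree. Here edge (3,2) lies in no bag, so the decomposition is invalid.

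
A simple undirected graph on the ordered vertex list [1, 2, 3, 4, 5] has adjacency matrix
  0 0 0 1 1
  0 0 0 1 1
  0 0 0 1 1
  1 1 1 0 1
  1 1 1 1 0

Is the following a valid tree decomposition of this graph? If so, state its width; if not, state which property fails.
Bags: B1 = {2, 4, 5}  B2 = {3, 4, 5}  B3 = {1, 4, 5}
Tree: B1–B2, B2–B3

Yes; width 2.

Checking the three conditions: (i) the bags cover all of {1, 2, 3, 4, 5}; (ii) for each edge, some bag contains both endpoints; (iii) the bags containing any fixed vertex form a subtree. All hold, so the decomposition is valid with width 3 − 1 = 2.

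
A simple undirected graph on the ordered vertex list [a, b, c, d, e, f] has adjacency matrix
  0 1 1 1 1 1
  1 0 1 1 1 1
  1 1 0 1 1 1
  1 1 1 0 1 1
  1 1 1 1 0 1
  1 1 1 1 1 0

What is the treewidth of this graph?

A width-5 tree decomposition is:
Bags: B1 = {a, b, c, d, e, f}
Tree: (single bag)
A single bag containing all 6 vertices is trivially a valid decomposition of width 5. Conversely, {a, b, c, d, e, f} is a clique of size 6, and the vertices of any clique must share a bag in every tree decomposition; so some bag has ≥ 6 vertices and tw(G) ≥ 5. The upper and lower bounds meet at 5, so that is the treewidth.

5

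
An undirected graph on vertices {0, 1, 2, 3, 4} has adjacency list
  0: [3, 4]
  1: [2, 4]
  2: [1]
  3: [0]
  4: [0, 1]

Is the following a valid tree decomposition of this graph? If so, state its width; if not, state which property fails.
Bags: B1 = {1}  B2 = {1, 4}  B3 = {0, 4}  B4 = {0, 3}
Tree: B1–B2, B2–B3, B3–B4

No — vertex 2 appears in no bag.

A tree decomposition must satisfy three properties: every vertex lies in some bag; for every edge, both endpoints lie together in some bag; and for every vertex, the bags containing it form a connected subtree. Here vertex 2 appears in no bag, so the decomposition is invalid.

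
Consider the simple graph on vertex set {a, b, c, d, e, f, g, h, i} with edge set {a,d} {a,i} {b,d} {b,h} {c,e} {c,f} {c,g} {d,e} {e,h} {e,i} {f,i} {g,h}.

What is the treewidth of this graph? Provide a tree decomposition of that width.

Every bag has size at most 4, so the width is 4 − 1 = 3 and tw(G) ≤ 3. For the lower bound: the 4 vertex sets {a,f,i}, {d}, {e}, {b,c,g,h} are disjoint, each induces a connected subgraph, and every pair is joined by at least one edge of G. Contracting each set to a single vertex therefore yields K_{4} as a minor, and since treewidth is minor-monotone, tw(G) ≥ tw(K_{4}) = 3. Combining the bounds, tw(G) = 3.

Treewidth 3.
Bags: B1 = {a, d, f, i}  B2 = {d, e, f, i}  B3 = {c, d, e, f}  B4 = {b, c, d, e}  B5 = {b, c, e, h}  B6 = {b, c, g, h}
Tree: B1–B2, B2–B3, B3–B4, B4–B5, B5–B6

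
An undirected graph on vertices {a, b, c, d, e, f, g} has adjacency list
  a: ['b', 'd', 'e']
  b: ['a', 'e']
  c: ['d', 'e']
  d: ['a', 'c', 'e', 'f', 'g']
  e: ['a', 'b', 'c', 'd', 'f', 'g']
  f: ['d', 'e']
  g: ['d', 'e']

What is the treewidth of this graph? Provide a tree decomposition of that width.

Each bag holds 3 vertices, so the decomposition has width 2, which upper-bounds the treewidth. On the other hand G contains the 3-clique {d, e, g}. A clique must lie in a single bag of any decomposition, so no decomposition can have width below 2. Hence tw(G) = 2 exactly.

Treewidth 2.
Bags: B1 = {c, d, e}  B2 = {d, e, f}  B3 = {a, d, e}  B4 = {a, b, e}  B5 = {d, e, g}
Tree: B1–B2, B2–B3, B3–B4, B1–B5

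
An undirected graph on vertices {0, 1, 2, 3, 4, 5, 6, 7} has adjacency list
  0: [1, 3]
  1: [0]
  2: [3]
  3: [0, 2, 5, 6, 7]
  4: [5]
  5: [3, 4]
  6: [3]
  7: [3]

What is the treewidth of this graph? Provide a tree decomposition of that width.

Treewidth 1.
One such decomposition:
Bags: B1 = {0, 3}  B2 = {3, 7}  B3 = {3, 6}  B4 = {3, 5}  B5 = {0, 1}  B6 = {2, 3}  B7 = {4, 5}
Tree: B1–B2, B2–B3, B3–B4, B1–B5, B1–B6, B4–B7

Every bag has size at most 2, so the width is 2 − 1 = 1 and tw(G) ≤ 1. G has an edge, so its treewidth is at least 1. Therefore the treewidth is 1.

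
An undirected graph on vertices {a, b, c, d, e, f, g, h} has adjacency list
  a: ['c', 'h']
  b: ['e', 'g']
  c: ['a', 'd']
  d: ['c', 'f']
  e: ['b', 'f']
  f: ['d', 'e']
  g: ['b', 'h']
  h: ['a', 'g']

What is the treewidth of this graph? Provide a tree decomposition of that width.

The largest bag has 3 vertices, giving width 2; this decomposition certifies tw(G) ≤ 2. The edges c–a–h–g–b–e–f–d–c form a cycle, so G is not a tree and its treewidth is at least 2. Combining the bounds, tw(G) = 2.

Treewidth 2.
One such decomposition:
Bags: B1 = {a, c, h}  B2 = {c, g, h}  B3 = {b, c, g}  B4 = {b, c, e}  B5 = {c, e, f}  B6 = {c, d, f}
Tree: B1–B2, B2–B3, B3–B4, B4–B5, B5–B6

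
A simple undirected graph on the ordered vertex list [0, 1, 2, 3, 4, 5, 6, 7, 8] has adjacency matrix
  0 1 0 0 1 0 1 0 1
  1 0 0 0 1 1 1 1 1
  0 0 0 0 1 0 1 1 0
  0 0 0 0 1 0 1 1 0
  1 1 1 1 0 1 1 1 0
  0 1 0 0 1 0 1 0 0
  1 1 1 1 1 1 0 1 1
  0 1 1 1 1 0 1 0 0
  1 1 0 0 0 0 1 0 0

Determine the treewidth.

A width-3 tree decomposition is:
Bags: B1 = {1, 4, 5, 6}  B2 = {0, 1, 4, 6}  B3 = {1, 4, 6, 7}  B4 = {0, 1, 6, 8}  B5 = {3, 4, 6, 7}  B6 = {2, 4, 6, 7}
Tree: B1–B2, B1–B3, B2–B4, B3–B5, B3–B6
Each bag holds 4 vertices, so the decomposition has width 3, which upper-bounds the treewidth. Conversely, {0, 1, 6, 8} is a clique of size 4, and the vertices of any clique must share a bag in every tree decomposition; so some bag has ≥ 4 vertices and tw(G) ≥ 3. Therefore the treewidth is 3.

3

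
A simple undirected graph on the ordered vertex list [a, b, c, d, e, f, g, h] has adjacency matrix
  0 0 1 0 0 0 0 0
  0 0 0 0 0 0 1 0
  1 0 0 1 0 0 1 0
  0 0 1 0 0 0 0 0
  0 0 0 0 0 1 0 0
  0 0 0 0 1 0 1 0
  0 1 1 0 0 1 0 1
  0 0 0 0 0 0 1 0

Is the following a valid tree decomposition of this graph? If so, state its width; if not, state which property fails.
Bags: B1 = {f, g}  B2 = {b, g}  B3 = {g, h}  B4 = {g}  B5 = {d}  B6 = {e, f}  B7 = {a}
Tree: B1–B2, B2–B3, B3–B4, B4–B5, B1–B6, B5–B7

No — vertex c appears in no bag.

A tree decomposition must satisfy three properties: every vertex lies in some bag; for every edge, both endpoints lie together in some bag; and for every vertex, the bags containing it form a connected subtree. Here vertex c appears in no bag, so the decomposition is invalid.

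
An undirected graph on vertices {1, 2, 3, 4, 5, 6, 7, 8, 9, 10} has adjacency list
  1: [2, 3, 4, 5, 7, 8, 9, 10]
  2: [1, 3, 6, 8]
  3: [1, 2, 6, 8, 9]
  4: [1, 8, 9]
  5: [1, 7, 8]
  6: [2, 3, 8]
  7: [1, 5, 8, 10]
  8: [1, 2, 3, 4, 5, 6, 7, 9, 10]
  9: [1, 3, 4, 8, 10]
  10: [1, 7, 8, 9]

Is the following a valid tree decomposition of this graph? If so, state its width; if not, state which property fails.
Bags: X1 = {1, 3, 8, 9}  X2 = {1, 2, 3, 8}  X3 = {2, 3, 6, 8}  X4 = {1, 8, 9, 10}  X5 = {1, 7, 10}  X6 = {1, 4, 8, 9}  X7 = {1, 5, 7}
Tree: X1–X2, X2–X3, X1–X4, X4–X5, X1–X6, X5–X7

No — edge (8,7) lies in no bag.

A tree decomposition must satisfy three properties: every vertex lies in some bag; for every edge, both endpoints lie together in some bag; and for every vertex, the bags containing it form a connected subtree. Here edge (8,7) lies in no bag, so the decomposition is invalid.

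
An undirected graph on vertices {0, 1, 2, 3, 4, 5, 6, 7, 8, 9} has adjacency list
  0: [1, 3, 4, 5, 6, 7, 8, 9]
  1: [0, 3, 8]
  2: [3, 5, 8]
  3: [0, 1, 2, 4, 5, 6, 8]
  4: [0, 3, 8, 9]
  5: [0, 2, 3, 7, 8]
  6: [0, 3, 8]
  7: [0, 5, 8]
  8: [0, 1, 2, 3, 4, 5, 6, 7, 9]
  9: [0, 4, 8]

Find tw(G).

A width-3 tree decomposition is:
Bags: B1 = {0, 3, 5, 8}  B2 = {0, 5, 7, 8}  B3 = {2, 3, 5, 8}  B4 = {0, 3, 4, 8}  B5 = {0, 4, 8, 9}  B6 = {0, 3, 6, 8}  B7 = {0, 1, 3, 8}
Tree: B1–B2, B1–B3, B1–B4, B4–B5, B1–B6, B4–B7
The largest bag has 4 vertices, giving width 3; this decomposition certifies tw(G) ≤ 3. On the other hand G contains the 4-clique {0, 4, 8, 9}. A clique must lie in a single bag of any decomposition, so no decomposition can have width below 3. Therefore the treewidth is 3.

3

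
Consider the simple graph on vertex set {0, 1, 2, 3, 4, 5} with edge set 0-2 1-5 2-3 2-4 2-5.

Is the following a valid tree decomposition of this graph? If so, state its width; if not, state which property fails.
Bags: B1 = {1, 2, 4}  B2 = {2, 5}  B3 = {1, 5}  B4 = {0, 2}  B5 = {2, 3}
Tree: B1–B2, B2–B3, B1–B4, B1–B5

No — bags containing vertex 1 are not connected in the tree.

A tree decomposition must satisfy three properties: every vertex lies in some bag; for every edge, both endpoints lie together in some bag; and for every vertex, the bags containing it form a connected subtree. Here bags containing vertex 1 are not connected in the tree, so the decomposition is invalid.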